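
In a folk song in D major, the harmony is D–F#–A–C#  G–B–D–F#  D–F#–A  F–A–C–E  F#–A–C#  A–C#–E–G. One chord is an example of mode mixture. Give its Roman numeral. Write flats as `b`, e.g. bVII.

The diatonic triads in D major are D, Em, F#m, G, A, Bm, C#dim. Of the given chords, D–F#–A–C# = Dmaj7, G–B–D–F# = Gmaj7, D–F#–A = D, F#–A–C# = F#m and A–C#–E–G = A7 are diatonic. But F–A–C–E is foreign: the diatonic iii on degree 3 is F#m, whereas Fmaj7 comes from D minor. It is labeled bIIImaj7.

bIIImaj7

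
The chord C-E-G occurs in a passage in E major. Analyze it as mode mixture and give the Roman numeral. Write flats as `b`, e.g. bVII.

In E major scale degree 6 is C#; C is its lowered form, from E minor. Diatonically E major has C#m (vi) on that degree; C–E–G is instead the major chord native to E minor, so it takes the label bVI.

bVI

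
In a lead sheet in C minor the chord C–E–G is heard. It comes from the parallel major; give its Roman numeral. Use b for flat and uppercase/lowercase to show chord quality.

I

The root C is the diatonic 1st degree of C minor; the borrowing shows in the chord quality. C–E–G is a major chord — the form found in C major, not the diatonic i (Cm). Borrowed into C minor it is written I.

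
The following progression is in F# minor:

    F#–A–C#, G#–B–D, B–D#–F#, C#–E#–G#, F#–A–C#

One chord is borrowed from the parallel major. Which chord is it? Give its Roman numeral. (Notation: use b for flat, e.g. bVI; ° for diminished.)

IV

In F# minor (with V from harmonic minor) the diatonic chords are F#m, G#dim, A, Bm, C#, D, E. F#–A–C# = F#m, G#–B–D = G#dim and C#–E#–G# = C# all belong to that set. But B–D#–F# is foreign: the diatonic iv on degree 4 is Bm, whereas B comes from F# major. It is labeled IV.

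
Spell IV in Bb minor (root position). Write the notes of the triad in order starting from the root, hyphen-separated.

Eb-G-Bb

The root, Eb, is scale degree 4 — the same note in Bb minor and Bb major; only the chord quality changes. In Bb major the chord on Eb is Eb–G–Bb.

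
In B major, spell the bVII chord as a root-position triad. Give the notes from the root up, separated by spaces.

A C# E

Scale degree 7 in B major is A#. bVII uses the lowered form, A, taken from B minor. In B minor the chord on A is A–C#–E.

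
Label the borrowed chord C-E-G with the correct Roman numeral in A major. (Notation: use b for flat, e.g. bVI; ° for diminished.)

bIII

The root C is the lowered 3rd scale degree — diatonically A major has C# there. C–E–G is a major chord — the form found in A minor, not the diatonic iii (C#m). Borrowed into A major it is written bIII.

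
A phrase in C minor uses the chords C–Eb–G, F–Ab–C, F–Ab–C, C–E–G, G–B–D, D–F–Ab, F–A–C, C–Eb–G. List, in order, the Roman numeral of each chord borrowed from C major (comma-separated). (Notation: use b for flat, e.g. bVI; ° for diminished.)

The diatonic triads in C minor (with V from harmonic minor) are Cm, Ddim, Eb, Fm, G, Ab, Bb. Of the given chords, C–Eb–G = Cm, F–Ab–C = Fm, G–B–D = G and D–F–Ab = Ddim are diatonic. C–E–G is not: scale degree 1 in C minor carries Cm (i). In C major the chord on that degree is C, so here it functions as I, borrowed from the parallel major. F–A–C doesn't fit — on degree 4 C minor would have Fm (iv). F is the degree-4 chord of C major, so it is the borrowed IV.

I, IV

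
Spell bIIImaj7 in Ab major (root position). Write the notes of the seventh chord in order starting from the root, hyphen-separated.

Cb-Eb-Gb-Bb

bIIImaj7 is built on the lowered scale degree 3. In Ab major degree 3 is C; lowered it becomes Cb. Building the major-seventh chord from the parallel minor on Cb: Cb–Eb–Gb–Bb.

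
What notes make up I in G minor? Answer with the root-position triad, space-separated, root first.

I is built on scale degree 1, which is G in both G minor and its parallel. In G major the chord on G is G–B–D.

G B D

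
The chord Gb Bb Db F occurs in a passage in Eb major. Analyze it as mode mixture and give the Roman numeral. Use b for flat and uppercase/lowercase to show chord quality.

bIIImaj7

In Eb major scale degree 3 is G; Gb is its lowered form, from Eb minor. Diatonically Eb major has Gm (iii) on that degree; Gb–Bb–Db–F is instead the major-seventh chord native to Eb minor, so it takes the label bIIImaj7.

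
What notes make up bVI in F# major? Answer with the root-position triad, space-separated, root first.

The root of bVI is the lowered 6th degree: D# becomes D. In F# minor the chord on D is D–F#–A.

D F# A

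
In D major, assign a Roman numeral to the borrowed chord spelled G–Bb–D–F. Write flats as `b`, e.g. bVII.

iv7

G is scale degree 4 in D major. Diatonically D major has G (IV) on that degree; G–Bb–D–F is instead the minor-seventh chord native to D minor, so it takes the label iv7.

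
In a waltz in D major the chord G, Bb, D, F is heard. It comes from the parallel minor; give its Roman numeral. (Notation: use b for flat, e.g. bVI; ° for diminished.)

iv7

The root G is the diatonic 4th degree of D major; the borrowing shows in the chord quality. Diatonically D major has G (IV) on that degree; G–Bb–D–F is instead the minor-seventh chord native to D minor, so it takes the label iv7.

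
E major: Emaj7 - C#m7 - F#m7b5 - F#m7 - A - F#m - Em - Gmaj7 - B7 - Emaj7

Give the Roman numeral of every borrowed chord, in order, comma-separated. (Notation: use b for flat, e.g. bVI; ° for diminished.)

E major has the diatonic set E, F#m, G#m, A, B, C#m, D#dim. Emaj7, C#m7, F#m7, A, F#m and B7 all belong to that set. F#m7b5 (F#–A–C–E) is not: scale degree 2 in E major carries F#m (ii). In E minor the chord on that degree is F#m7b5, so here it functions as iiø7, borrowed from the parallel minor. Em (E–G–B) is not: scale degree 1 in E major carries E (I). In E minor the chord on that degree is Em, so here it functions as i, borrowed from the parallel minor. But Gmaj7 (G–B–D–F#) is foreign: the diatonic iii on degree 3 is G#m, whereas Gmaj7 comes from E minor. It is labeled bIIImaj7.

iiø7, i, bIIImaj7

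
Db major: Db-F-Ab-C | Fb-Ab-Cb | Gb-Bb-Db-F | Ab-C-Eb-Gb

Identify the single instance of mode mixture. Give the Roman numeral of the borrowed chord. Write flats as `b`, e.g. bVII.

Db major has the diatonic set Db, Ebm, Fm, Gb, Ab, Bbm, Cdim. Db–F–Ab–C = Dbmaj7, Gb–Bb–Db–F = Gbmaj7 and Ab–C–Eb–Gb = Ab7 all belong to that set. Fb–Ab–Cb doesn't fit — on degree 3 Db major would have Fm (iii). Fb is the degree-3 chord of Db minor, so it is the borrowed bIII.

bIII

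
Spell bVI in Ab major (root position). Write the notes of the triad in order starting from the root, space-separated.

Fb Ab Cb

Scale degree 6 in Ab major is F. bVI uses the lowered form, Fb, taken from Ab minor. Building the major chord from the parallel minor on Fb: Fb–Ab–Cb.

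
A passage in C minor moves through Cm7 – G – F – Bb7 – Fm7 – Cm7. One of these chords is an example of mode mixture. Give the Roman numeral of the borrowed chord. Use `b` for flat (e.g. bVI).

IV

The diatonic triads in C minor (with V from harmonic minor) are Cm, Ddim, Eb, Fm, G, Ab, Bb. Cm7, G, Bb7 and Fm7 all belong to that set. F (F–A–C) doesn't fit — on degree 4 C minor would have Fm (iv). F is the degree-4 chord of C major, so it is the borrowed IV.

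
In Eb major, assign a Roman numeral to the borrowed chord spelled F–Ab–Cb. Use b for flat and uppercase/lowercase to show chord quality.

The root F is the diatonic 2nd degree of Eb major; the borrowing shows in the chord quality. The diatonic chord on degree 2 would be Fm (ii), but F–Ab–Cb is the diminished chord from Eb minor. As a borrowed chord it is labeled ii°.

ii°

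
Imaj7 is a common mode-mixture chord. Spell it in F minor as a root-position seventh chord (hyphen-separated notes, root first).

F-A-C-E

The root, F, is scale degree 1 — the same note in F minor and F major; only the chord quality changes. In F major the chord on F is F–A–C–E.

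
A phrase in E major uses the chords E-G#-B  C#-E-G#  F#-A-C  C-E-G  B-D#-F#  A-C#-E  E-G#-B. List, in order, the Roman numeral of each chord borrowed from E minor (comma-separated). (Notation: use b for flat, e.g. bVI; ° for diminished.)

E major has the diatonic set E, F#m, G#m, A, B, C#m, D#dim. Of the given chords, E–G#–B = E, C#–E–G# = C#m, B–D#–F# = B and A–C#–E = A are diatonic. F#–A–C doesn't fit — on degree 2 E major would have F#m (ii). F#dim is the degree-2 chord of E minor, so it is the borrowed ii°. C–E–G is not: scale degree 6 in E major carries C#m (vi). In E minor the chord on that degree is C, so here it functions as bVI, borrowed from the parallel minor.

ii°, bVI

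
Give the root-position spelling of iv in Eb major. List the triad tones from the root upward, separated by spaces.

The root, Ab, is scale degree 4 — the same note in Eb major and Eb minor; only the chord quality changes. Stacking thirds in Eb minor on Ab gives Ab–Cb–Eb.

Ab Cb Eb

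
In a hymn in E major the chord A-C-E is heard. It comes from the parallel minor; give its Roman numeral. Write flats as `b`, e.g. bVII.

The root A is the diatonic 4th degree of E major; the borrowing shows in the chord quality. The diatonic chord on degree 4 would be A (IV), but A–C–E is the minor chord from E minor. As a borrowed chord it is labeled iv.

iv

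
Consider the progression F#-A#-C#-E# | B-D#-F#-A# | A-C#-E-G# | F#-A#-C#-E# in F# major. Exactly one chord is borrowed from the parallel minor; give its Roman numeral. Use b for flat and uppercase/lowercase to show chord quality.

F# major has the diatonic set F#, G#m, A#m, B, C#, D#m, E#dim. F#–A#–C#–E# = F#maj7 and B–D#–F#–A# = Bmaj7 both belong to that set. A–C#–E–G# doesn't fit — on degree 3 F# major would have A#m (iii). Amaj7 is the degree-3 chord of F# minor, so it is the borrowed bIIImaj7.

bIIImaj7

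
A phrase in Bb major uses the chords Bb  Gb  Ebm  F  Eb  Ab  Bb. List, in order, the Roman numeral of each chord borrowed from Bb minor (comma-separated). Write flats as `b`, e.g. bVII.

bVI, iv, bVII

In Bb major the diatonic chords are Bb, Cm, Dm, Eb, F, Gm, Adim. Of the given chords, Bb, F and Eb are diatonic. Gb (Gb–Bb–Db) doesn't fit — on degree 6 Bb major would have Gm (vi). Gb is the degree-6 chord of Bb minor, so it is the borrowed bVI. Ebm (Eb–Gb–Bb) doesn't fit — on degree 4 Bb major would have Eb (IV). Ebm is the degree-4 chord of Bb minor, so it is the borrowed iv. Ab (Ab–C–Eb) doesn't fit — on degree 7 Bb major would have Adim (vii°). Ab is the degree-7 chord of Bb minor, so it is the borrowed bVII.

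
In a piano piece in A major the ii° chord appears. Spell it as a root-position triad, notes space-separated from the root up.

B D F

The root, B, is scale degree 2 — the same note in A major and A minor; only the chord quality changes. Stacking thirds in A minor on B gives B–D–F.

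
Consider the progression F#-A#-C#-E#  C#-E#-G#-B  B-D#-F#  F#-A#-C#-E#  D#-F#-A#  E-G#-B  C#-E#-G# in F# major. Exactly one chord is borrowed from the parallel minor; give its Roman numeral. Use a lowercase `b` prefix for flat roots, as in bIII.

In F# major the diatonic chords are F#, G#m, A#m, B, C#, D#m, E#dim. F#–A#–C#–E# = F#maj7, C#–E#–G#–B = C#7, B–D#–F# = B, D#–F#–A# = D#m and C#–E#–G# = C# are all diatonic. E–G#–B is not: scale degree 7 in F# major carries E#dim (vii°). In F# minor the chord on that degree is E, so here it functions as bVII, borrowed from the parallel minor.

bVII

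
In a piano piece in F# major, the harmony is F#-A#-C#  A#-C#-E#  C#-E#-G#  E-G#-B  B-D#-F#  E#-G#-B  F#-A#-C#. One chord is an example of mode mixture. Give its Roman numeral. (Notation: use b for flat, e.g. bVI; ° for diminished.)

In F# major the diatonic chords are F#, G#m, A#m, B, C#, D#m, E#dim. F#–A#–C# = F#, A#–C#–E# = A#m, C#–E#–G# = C#, B–D#–F# = B and E#–G#–B = E#dim are all diatonic. E–G#–B doesn't fit — on degree 7 F# major would have E#dim (vii°). E is the degree-7 chord of F# minor, so it is the borrowed bVII.

bVII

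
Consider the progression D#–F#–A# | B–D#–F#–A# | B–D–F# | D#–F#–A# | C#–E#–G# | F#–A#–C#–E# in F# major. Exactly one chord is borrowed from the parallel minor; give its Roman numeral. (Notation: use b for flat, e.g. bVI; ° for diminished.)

The diatonic triads in F# major are F#, G#m, A#m, B, C#, D#m, E#dim. Of the given chords, D#–F#–A# = D#m, B–D#–F#–A# = Bmaj7, C#–E#–G# = C# and F#–A#–C#–E# = F#maj7 are diatonic. B–D–F# is not: scale degree 4 in F# major carries B (IV). In F# minor the chord on that degree is Bm, so here it functions as iv, borrowed from the parallel minor.

iv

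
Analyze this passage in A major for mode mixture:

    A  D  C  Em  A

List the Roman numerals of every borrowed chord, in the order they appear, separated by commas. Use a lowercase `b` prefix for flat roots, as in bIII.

bIII, v

In A major the diatonic chords are A, Bm, C#m, D, E, F#m, G#dim. Of the given chords, A and D are diatonic. C (C–E–G) doesn't fit — on degree 3 A major would have C#m (iii). C is the degree-3 chord of A minor, so it is the borrowed bIII. But Em (E–G–B) is foreign: the diatonic V on degree 5 is E, whereas Em comes from A minor. It is labeled v.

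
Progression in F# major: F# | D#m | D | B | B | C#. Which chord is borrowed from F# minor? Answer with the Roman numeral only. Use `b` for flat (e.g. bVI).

bVI

In F# major the diatonic chords are F#, G#m, A#m, B, C#, D#m, E#dim. Of the given chords, F#, D#m, B and C# are diatonic. D (D–F#–A) doesn't fit — on degree 6 F# major would have D#m (vi). D is the degree-6 chord of F# minor, so it is the borrowed bVI.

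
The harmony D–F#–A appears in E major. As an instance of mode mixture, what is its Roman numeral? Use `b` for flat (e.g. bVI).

D is the lowered form of scale degree 7 in E major (the diatonic degree 7 is D#). D–F#–A is a major chord — the form found in E minor, not the diatonic vii° (D#dim). Borrowed into E major it is written bVII.

bVII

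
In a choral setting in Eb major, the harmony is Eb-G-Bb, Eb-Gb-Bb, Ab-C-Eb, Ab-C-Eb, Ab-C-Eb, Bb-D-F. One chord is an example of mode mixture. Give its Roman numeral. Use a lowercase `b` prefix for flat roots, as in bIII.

i

In Eb major the diatonic chords are Eb, Fm, Gm, Ab, Bb, Cm, Ddim. Of the given chords, Eb–G–Bb = Eb, Ab–C–Eb = Ab and Bb–D–F = Bb are diatonic. Eb–Gb–Bb doesn't fit — on degree 1 Eb major would have Eb (I). Ebm is the degree-1 chord of Eb minor, so it is the borrowed i.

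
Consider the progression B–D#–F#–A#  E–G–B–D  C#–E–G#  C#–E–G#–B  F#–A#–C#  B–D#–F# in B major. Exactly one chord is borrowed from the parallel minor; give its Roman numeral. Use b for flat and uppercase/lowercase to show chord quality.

iv7

In B major the diatonic chords are B, C#m, D#m, E, F#, G#m, A#dim. Of the given chords, B–D#–F#–A# = Bmaj7, C#–E–G# = C#m, C#–E–G#–B = C#m7, F#–A#–C# = F# and B–D#–F# = B are diatonic. E–G–B–D doesn't fit — on degree 4 B major would have E (IV). Em7 is the degree-4 chord of B minor, so it is the borrowed iv7.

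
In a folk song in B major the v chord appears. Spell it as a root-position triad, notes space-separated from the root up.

F# A C#

v is built on scale degree 5, which is F# in both B major and its parallel. In B minor the chord on F# is F#–A–C#.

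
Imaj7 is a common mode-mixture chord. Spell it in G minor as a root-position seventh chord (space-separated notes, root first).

Imaj7 is built on scale degree 1, which is G in both G minor and its parallel. Building the major-seventh chord from the parallel major on G: G–B–D–F#.

G B D F#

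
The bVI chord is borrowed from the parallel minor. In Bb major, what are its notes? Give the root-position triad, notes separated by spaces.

The root of bVI is the lowered 6th degree: G becomes Gb. In Bb minor the chord on Gb is Gb–Bb–Db.

Gb Bb Db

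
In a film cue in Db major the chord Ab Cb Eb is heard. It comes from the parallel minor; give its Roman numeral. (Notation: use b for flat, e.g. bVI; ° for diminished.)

The root Ab is the diatonic 5th degree of Db major; the borrowing shows in the chord quality. The diatonic chord on degree 5 would be Ab (V), but Ab–Cb–Eb is the minor chord from Db minor. As a borrowed chord it is labeled v.

v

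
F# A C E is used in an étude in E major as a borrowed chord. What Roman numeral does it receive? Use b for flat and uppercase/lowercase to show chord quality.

F# is scale degree 2 in E major. F#–A–C–E is a half-diminished-seventh chord — the form found in E minor, not the diatonic ii (F#m). Borrowed into E major it is written iiø7.

iiø7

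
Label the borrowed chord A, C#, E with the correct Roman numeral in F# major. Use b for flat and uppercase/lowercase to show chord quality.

In F# major scale degree 3 is A#; A is its lowered form, from F# minor. A–C#–E is a major chord — the form found in F# minor, not the diatonic iii (A#m). Borrowed into F# major it is written bIII.

bIII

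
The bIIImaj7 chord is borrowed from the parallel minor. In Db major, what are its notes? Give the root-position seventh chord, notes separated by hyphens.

Fb-Ab-Cb-Eb

bIIImaj7 is built on the lowered scale degree 3. In Db major degree 3 is F; lowered it becomes Fb. In Db minor the chord on Fb is Fb–Ab–Cb–Eb.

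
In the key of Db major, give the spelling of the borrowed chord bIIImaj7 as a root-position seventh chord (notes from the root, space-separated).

bIIImaj7 is built on the lowered scale degree 3. In Db major degree 3 is F; lowered it becomes Fb. In Db minor the chord on Fb is Fb–Ab–Cb–Eb.

Fb Ab Cb Eb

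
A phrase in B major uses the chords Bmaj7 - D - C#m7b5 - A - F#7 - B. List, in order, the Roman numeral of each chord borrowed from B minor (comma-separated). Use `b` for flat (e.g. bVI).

In B major the diatonic chords are B, C#m, D#m, E, F#, G#m, A#dim. Bmaj7, F#7 and B all belong to that set. D (D–F#–A) doesn't fit — on degree 3 B major would have D#m (iii). D is the degree-3 chord of B minor, so it is the borrowed bIII. But C#m7b5 (C#–E–G–B) is foreign: the diatonic ii on degree 2 is C#m, whereas C#m7b5 comes from B minor. It is labeled iiø7. A (A–C#–E) doesn't fit — on degree 7 B major would have A#dim (vii°). A is the degree-7 chord of B minor, so it is the borrowed bVII.

bIII, iiø7, bVII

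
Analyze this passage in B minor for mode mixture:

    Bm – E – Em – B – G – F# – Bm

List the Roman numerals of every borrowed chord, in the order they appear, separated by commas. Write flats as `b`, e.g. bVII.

In B minor (with V from harmonic minor) the diatonic chords are Bm, C#dim, D, Em, F#, G, A. Bm, Em, G and F# are all diatonic. E (E–G#–B) doesn't fit — on degree 4 B minor would have Em (iv). E is the degree-4 chord of B major, so it is the borrowed IV. B (B–D#–F#) is not: scale degree 1 in B minor carries Bm (i). In B major the chord on that degree is B, so here it functions as I, borrowed from the parallel major.

IV, I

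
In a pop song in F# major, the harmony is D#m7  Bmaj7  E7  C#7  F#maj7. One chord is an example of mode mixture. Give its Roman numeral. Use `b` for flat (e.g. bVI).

The diatonic triads in F# major are F#, G#m, A#m, B, C#, D#m, E#dim. D#m7, Bmaj7, C#7 and F#maj7 all belong to that set. E7 (E–G#–B–D) doesn't fit — on degree 7 F# major would have E#dim (vii°). E7 is the degree-7 chord of F# minor, so it is the borrowed bVII7.

bVII7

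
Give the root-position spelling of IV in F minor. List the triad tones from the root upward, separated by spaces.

Bb D F

IV is built on scale degree 4, which is Bb in both F minor and its parallel. Stacking thirds in F major on Bb gives Bb–D–F.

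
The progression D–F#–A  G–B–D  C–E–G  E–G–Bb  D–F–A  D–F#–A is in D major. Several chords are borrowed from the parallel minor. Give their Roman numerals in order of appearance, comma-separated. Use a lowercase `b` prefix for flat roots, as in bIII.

The diatonic triads in D major are D, Em, F#m, G, A, Bm, C#dim. D–F#–A = D and G–B–D = G both belong to that set. But C–E–G is foreign: the diatonic vii° on degree 7 is C#dim, whereas C comes from D minor. It is labeled bVII. But E–G–Bb is foreign: the diatonic ii on degree 2 is Em, whereas Edim comes from D minor. It is labeled ii°. D–F–A doesn't fit — on degree 1 D major would have D (I). Dm is the degree-1 chord of D minor, so it is the borrowed i.

bVII, ii°, i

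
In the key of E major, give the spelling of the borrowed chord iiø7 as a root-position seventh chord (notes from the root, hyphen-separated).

iiø7 is built on scale degree 2, which is F# in both E major and its parallel. In E minor the chord on F# is F#–A–C–E.

F#-A-C-E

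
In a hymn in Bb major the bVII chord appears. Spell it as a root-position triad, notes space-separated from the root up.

Ab C Eb

Scale degree 7 in Bb major is A. bVII uses the lowered form, Ab, taken from Bb minor. In Bb minor the chord on Ab is Ab–C–Eb.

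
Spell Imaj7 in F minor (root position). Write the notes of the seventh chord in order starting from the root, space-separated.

Imaj7 is built on scale degree 1, which is F in both F minor and its parallel. Stacking thirds in F major on F gives F–A–C–E.

F A C E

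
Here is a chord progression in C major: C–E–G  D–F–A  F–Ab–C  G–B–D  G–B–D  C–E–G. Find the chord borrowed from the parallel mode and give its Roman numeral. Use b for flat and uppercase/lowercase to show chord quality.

The diatonic triads in C major are C, Dm, Em, F, G, Am, Bdim. C–E–G = C, D–F–A = Dm and G–B–D = G are all diatonic. F–Ab–C is not: scale degree 4 in C major carries F (IV). In C minor the chord on that degree is Fm, so here it functions as iv, borrowed from the parallel minor.

iv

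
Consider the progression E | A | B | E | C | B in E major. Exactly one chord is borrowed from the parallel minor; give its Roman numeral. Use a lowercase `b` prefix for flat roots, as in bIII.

The diatonic triads in E major are E, F#m, G#m, A, B, C#m, D#dim. Of the given chords, E, A and B are diatonic. C (C–E–G) doesn't fit — on degree 6 E major would have C#m (vi). C is the degree-6 chord of E minor, so it is the borrowed bVI.

bVI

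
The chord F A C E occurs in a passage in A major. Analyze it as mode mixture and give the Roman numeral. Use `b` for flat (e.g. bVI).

The root F is the lowered 6th scale degree — diatonically A major has F# there. Diatonically A major has F#m (vi) on that degree; F–A–C–E is instead the major-seventh chord native to A minor, so it takes the label bVImaj7.

bVImaj7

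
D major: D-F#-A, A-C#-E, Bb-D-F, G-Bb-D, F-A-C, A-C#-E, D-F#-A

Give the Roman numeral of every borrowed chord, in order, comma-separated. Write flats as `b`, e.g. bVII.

bVI, iv, bIII

D major has the diatonic set D, Em, F#m, G, A, Bm, C#dim. D–F#–A = D and A–C#–E = A are both diatonic. Bb–D–F is not: scale degree 6 in D major carries Bm (vi). In D minor the chord on that degree is Bb, so here it functions as bVI, borrowed from the parallel minor. G–Bb–D is not: scale degree 4 in D major carries G (IV). In D minor the chord on that degree is Gm, so here it functions as iv, borrowed from the parallel minor. F–A–C is not: scale degree 3 in D major carries F#m (iii). In D minor the chord on that degree is F, so here it functions as bIII, borrowed from the parallel minor.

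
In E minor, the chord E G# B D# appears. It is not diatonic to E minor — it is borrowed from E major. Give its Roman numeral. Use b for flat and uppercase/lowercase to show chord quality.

E is scale degree 1 in E minor. The diatonic chord on degree 1 would be Em (i), but E–G#–B–D# is the major-seventh chord from E major. As a borrowed chord it is labeled Imaj7.

Imaj7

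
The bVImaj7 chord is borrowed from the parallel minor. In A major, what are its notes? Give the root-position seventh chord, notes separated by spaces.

F A C E

Scale degree 6 in A major is F#. bVImaj7 uses the lowered form, F, taken from A minor. In A minor the chord on F is F–A–C–E.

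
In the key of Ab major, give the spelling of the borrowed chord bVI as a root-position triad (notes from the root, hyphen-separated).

Fb-Ab-Cb

Scale degree 6 in Ab major is F. bVI uses the lowered form, Fb, taken from Ab minor. Building the major chord from the parallel minor on Fb: Fb–Ab–Cb.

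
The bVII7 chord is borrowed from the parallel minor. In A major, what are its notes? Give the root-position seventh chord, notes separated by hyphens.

Scale degree 7 in A major is G#. bVII7 uses the lowered form, G, taken from A minor. Building the dominant-seventh chord from the parallel minor on G: G–B–D–F.

G-B-D-F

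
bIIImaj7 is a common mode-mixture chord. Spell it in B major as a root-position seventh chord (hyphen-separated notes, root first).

D-F#-A-C#

Scale degree 3 in B major is D#. bIIImaj7 uses the lowered form, D, taken from B minor. In B minor the chord on D is D–F#–A–C#.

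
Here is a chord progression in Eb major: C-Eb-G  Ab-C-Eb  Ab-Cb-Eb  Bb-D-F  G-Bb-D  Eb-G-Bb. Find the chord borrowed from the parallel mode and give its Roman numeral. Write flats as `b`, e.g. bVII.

Eb major has the diatonic set Eb, Fm, Gm, Ab, Bb, Cm, Ddim. C–Eb–G = Cm, Ab–C–Eb = Ab, Bb–D–F = Bb, G–Bb–D = Gm and Eb–G–Bb = Eb all belong to that set. Ab–Cb–Eb is not: scale degree 4 in Eb major carries Ab (IV). In Eb minor the chord on that degree is Abm, so here it functions as iv, borrowed from the parallel minor.

iv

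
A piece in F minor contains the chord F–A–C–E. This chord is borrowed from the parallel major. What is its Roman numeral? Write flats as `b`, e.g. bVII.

F is scale degree 1 in F minor. F–A–C–E is a major-seventh chord — the form found in F major, not the diatonic i (Fm). Borrowed into F minor it is written Imaj7.

Imaj7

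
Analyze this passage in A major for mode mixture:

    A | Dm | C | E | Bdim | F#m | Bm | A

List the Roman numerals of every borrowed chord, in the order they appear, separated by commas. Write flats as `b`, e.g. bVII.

iv, bIII, ii°

The diatonic triads in A major are A, Bm, C#m, D, E, F#m, G#dim. A, E, F#m and Bm all belong to that set. Dm (D–F–A) doesn't fit — on degree 4 A major would have D (IV). Dm is the degree-4 chord of A minor, so it is the borrowed iv. C (C–E–G) doesn't fit — on degree 3 A major would have C#m (iii). C is the degree-3 chord of A minor, so it is the borrowed bIII. Bdim (B–D–F) doesn't fit — on degree 2 A major would have Bm (ii). Bdim is the degree-2 chord of A minor, so it is the borrowed ii°.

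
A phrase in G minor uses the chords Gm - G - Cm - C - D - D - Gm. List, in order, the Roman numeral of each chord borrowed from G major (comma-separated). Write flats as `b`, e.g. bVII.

I, IV

G minor has the diatonic set Gm, Adim, Bb, Cm, D, Eb, F (with V from harmonic minor). Gm, Cm and D all belong to that set. But G (G–B–D) is foreign: the diatonic i on degree 1 is Gm, whereas G comes from G major. It is labeled I. C (C–E–G) doesn't fit — on degree 4 G minor would have Cm (iv). C is the degree-4 chord of G major, so it is the borrowed IV.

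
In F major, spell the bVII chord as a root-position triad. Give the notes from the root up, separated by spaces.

bVII is built on the lowered scale degree 7. In F major degree 7 is E; lowered it becomes Eb. In F minor the chord on Eb is Eb–G–Bb.

Eb G Bb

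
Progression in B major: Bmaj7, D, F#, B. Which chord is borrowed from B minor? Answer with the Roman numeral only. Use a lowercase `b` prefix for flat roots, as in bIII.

B major has the diatonic set B, C#m, D#m, E, F#, G#m, A#dim. Of the given chords, Bmaj7, F# and B are diatonic. But D (D–F#–A) is foreign: the diatonic iii on degree 3 is D#m, whereas D comes from B minor. It is labeled bIII.

bIII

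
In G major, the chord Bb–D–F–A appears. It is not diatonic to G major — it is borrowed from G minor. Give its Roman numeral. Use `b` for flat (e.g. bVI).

Bb is the lowered form of scale degree 3 in G major (the diatonic degree 3 is B). The diatonic chord on degree 3 would be Bm (iii), but Bb–D–F–A is the major-seventh chord from G minor. As a borrowed chord it is labeled bIIImaj7.

bIIImaj7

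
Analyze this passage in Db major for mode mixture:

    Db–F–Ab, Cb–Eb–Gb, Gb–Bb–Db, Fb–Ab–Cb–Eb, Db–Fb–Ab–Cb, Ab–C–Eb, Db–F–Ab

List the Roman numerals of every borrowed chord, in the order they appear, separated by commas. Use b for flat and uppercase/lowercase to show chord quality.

bVII, bIIImaj7, i7

In Db major the diatonic chords are Db, Ebm, Fm, Gb, Ab, Bbm, Cdim. Of the given chords, Db–F–Ab = Db, Gb–Bb–Db = Gb and Ab–C–Eb = Ab are diatonic. Cb–Eb–Gb is not: scale degree 7 in Db major carries Cdim (vii°). In Db minor the chord on that degree is Cb, so here it functions as bVII, borrowed from the parallel minor. But Fb–Ab–Cb–Eb is foreign: the diatonic iii on degree 3 is Fm, whereas Fbmaj7 comes from Db minor. It is labeled bIIImaj7. Db–Fb–Ab–Cb is not: scale degree 1 in Db major carries Db (I). In Db minor the chord on that degree is Dbm7, so here it functions as i7, borrowed from the parallel minor.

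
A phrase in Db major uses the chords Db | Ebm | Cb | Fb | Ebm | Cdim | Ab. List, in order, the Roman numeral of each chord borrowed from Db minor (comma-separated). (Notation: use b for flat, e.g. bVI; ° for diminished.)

bVII, bIII

Db major has the diatonic set Db, Ebm, Fm, Gb, Ab, Bbm, Cdim. Db, Ebm, Cdim and Ab are all diatonic. But Cb (Cb–Eb–Gb) is foreign: the diatonic vii° on degree 7 is Cdim, whereas Cb comes from Db minor. It is labeled bVII. But Fb (Fb–Ab–Cb) is foreign: the diatonic iii on degree 3 is Fm, whereas Fb comes from Db minor. It is labeled bIII.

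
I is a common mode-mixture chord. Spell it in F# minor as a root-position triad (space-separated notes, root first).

F# A# C#

The root, F#, is scale degree 1 — the same note in F# minor and F# major; only the chord quality changes. Stacking thirds in F# major on F# gives F#–A#–C#.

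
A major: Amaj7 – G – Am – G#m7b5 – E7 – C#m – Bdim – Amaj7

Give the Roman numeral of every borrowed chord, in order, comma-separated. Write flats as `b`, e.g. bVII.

The diatonic triads in A major are A, Bm, C#m, D, E, F#m, G#dim. Amaj7, G#m7b5, E7 and C#m are all diatonic. But G (G–B–D) is foreign: the diatonic vii° on degree 7 is G#dim, whereas G comes from A minor. It is labeled bVII. But Am (A–C–E) is foreign: the diatonic I on degree 1 is A, whereas Am comes from A minor. It is labeled i. Bdim (B–D–F) doesn't fit — on degree 2 A major would have Bm (ii). Bdim is the degree-2 chord of A minor, so it is the borrowed ii°.

bVII, i, ii°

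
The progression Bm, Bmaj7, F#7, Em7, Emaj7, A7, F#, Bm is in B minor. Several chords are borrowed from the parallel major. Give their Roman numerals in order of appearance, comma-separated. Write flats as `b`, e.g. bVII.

Imaj7, IVmaj7

The diatonic triads in B minor (with V from harmonic minor) are Bm, C#dim, D, Em, F#, G, A. Bm, F#7, Em7, A7 and F# are all diatonic. Bmaj7 (B–D#–F#–A#) is not: scale degree 1 in B minor carries Bm (i). In B major the chord on that degree is Bmaj7, so here it functions as Imaj7, borrowed from the parallel major. Emaj7 (E–G#–B–D#) is not: scale degree 4 in B minor carries Em (iv). In B major the chord on that degree is Emaj7, so here it functions as IVmaj7, borrowed from the parallel major.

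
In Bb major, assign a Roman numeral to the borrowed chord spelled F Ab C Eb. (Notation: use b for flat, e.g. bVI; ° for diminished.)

v7

F is scale degree 5 in Bb major. Diatonically Bb major has F (V) on that degree; F–Ab–C–Eb is instead the minor-seventh chord native to Bb minor, so it takes the label v7.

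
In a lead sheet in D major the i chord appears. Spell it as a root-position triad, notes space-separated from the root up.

The root, D, is scale degree 1 — the same note in D major and D minor; only the chord quality changes. Stacking thirds in D minor on D gives D–F–A.

D F A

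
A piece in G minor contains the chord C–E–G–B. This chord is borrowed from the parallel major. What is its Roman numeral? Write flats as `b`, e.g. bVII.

The root C is the diatonic 4th degree of G minor; the borrowing shows in the chord quality. The diatonic chord on degree 4 would be Cm (iv), but C–E–G–B is the major-seventh chord from G major. As a borrowed chord it is labeled IVmaj7.

IVmaj7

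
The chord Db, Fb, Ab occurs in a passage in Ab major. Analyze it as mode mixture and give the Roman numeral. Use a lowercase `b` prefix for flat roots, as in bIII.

iv

The root Db is the diatonic 4th degree of Ab major; the borrowing shows in the chord quality. The diatonic chord on degree 4 would be Db (IV), but Db–Fb–Ab is the minor chord from Ab minor. As a borrowed chord it is labeled iv.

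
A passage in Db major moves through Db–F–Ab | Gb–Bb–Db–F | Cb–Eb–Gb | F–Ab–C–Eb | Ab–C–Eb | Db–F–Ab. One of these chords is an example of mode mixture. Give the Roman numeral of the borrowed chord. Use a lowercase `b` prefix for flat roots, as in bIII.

The diatonic triads in Db major are Db, Ebm, Fm, Gb, Ab, Bbm, Cdim. Of the given chords, Db–F–Ab = Db, Gb–Bb–Db–F = Gbmaj7, F–Ab–C–Eb = Fm7 and Ab–C–Eb = Ab are diatonic. But Cb–Eb–Gb is foreign: the diatonic vii° on degree 7 is Cdim, whereas Cb comes from Db minor. It is labeled bVII.

bVII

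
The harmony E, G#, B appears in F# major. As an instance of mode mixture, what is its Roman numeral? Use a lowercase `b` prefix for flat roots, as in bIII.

bVII

The root E is the lowered 7th scale degree — diatonically F# major has E# there. The diatonic chord on degree 7 would be E#dim (vii°), but E–G#–B is the major chord from F# minor. As a borrowed chord it is labeled bVII.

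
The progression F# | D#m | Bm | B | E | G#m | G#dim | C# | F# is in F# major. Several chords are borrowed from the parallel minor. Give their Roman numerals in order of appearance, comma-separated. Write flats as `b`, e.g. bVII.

iv, bVII, ii°

F# major has the diatonic set F#, G#m, A#m, B, C#, D#m, E#dim. F#, D#m, B, G#m and C# all belong to that set. Bm (B–D–F#) doesn't fit — on degree 4 F# major would have B (IV). Bm is the degree-4 chord of F# minor, so it is the borrowed iv. E (E–G#–B) is not: scale degree 7 in F# major carries E#dim (vii°). In F# minor the chord on that degree is E, so here it functions as bVII, borrowed from the parallel minor. G#dim (G#–B–D) is not: scale degree 2 in F# major carries G#m (ii). In F# minor the chord on that degree is G#dim, so here it functions as ii°, borrowed from the parallel minor.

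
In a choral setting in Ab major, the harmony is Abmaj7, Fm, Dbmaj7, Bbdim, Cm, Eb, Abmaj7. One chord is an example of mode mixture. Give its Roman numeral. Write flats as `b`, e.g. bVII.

ii°

Ab major has the diatonic set Ab, Bbm, Cm, Db, Eb, Fm, Gdim. Abmaj7, Fm, Dbmaj7, Cm and Eb all belong to that set. Bbdim (Bb–Db–Fb) is not: scale degree 2 in Ab major carries Bbm (ii). In Ab minor the chord on that degree is Bbdim, so here it functions as ii°, borrowed from the parallel minor.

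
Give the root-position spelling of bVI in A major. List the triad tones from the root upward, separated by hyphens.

F-A-C

bVI is built on the lowered scale degree 6. In A major degree 6 is F#; lowered it becomes F. Building the major chord from the parallel minor on F: F–A–C.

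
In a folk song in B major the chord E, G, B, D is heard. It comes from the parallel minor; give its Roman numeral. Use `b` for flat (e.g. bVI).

iv7

E is scale degree 4 in B major. The diatonic chord on degree 4 would be E (IV), but E–G–B–D is the minor-seventh chord from B minor. As a borrowed chord it is labeled iv7.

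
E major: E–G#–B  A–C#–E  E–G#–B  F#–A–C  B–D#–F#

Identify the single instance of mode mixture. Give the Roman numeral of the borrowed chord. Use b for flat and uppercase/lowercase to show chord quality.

ii°

E major has the diatonic set E, F#m, G#m, A, B, C#m, D#dim. E–G#–B = E, A–C#–E = A and B–D#–F# = B are all diatonic. F#–A–C doesn't fit — on degree 2 E major would have F#m (ii). F#dim is the degree-2 chord of E minor, so it is the borrowed ii°.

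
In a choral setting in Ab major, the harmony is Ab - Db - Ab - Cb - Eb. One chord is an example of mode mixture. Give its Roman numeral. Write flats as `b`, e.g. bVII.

bIII

Ab major has the diatonic set Ab, Bbm, Cm, Db, Eb, Fm, Gdim. Ab, Db and Eb are all diatonic. Cb (Cb–Eb–Gb) doesn't fit — on degree 3 Ab major would have Cm (iii). Cb is the degree-3 chord of Ab minor, so it is the borrowed bIII.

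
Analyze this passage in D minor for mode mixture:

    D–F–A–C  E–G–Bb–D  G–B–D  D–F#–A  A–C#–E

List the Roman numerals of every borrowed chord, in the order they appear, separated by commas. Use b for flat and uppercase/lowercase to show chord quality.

IV, I

D minor has the diatonic set Dm, Edim, F, Gm, A, Bb, C (with V from harmonic minor). Of the given chords, D–F–A–C = Dm7, E–G–Bb–D = Em7b5 and A–C#–E = A are diatonic. G–B–D doesn't fit — on degree 4 D minor would have Gm (iv). G is the degree-4 chord of D major, so it is the borrowed IV. D–F#–A doesn't fit — on degree 1 D minor would have Dm (i). D is the degree-1 chord of D major, so it is the borrowed I.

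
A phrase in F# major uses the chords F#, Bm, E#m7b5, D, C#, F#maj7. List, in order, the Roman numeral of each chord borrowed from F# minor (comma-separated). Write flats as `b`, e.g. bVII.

iv, bVI

The diatonic triads in F# major are F#, G#m, A#m, B, C#, D#m, E#dim. Of the given chords, F#, E#m7b5, C# and F#maj7 are diatonic. Bm (B–D–F#) doesn't fit — on degree 4 F# major would have B (IV). Bm is the degree-4 chord of F# minor, so it is the borrowed iv. D (D–F#–A) doesn't fit — on degree 6 F# major would have D#m (vi). D is the degree-6 chord of F# minor, so it is the borrowed bVI.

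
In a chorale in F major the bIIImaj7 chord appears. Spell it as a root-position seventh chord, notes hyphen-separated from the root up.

Scale degree 3 in F major is A. bIIImaj7 uses the lowered form, Ab, taken from F minor. Stacking thirds in F minor on Ab gives Ab–C–Eb–G.

Ab-C-Eb-G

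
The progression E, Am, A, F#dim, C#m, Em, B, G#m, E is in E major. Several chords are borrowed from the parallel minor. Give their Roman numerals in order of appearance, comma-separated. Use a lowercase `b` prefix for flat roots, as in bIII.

iv, ii°, i

In E major the diatonic chords are E, F#m, G#m, A, B, C#m, D#dim. Of the given chords, E, A, C#m, B and G#m are diatonic. Am (A–C–E) doesn't fit — on degree 4 E major would have A (IV). Am is the degree-4 chord of E minor, so it is the borrowed iv. F#dim (F#–A–C) doesn't fit — on degree 2 E major would have F#m (ii). F#dim is the degree-2 chord of E minor, so it is the borrowed ii°. But Em (E–G–B) is foreign: the diatonic I on degree 1 is E, whereas Em comes from E minor. It is labeled i.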